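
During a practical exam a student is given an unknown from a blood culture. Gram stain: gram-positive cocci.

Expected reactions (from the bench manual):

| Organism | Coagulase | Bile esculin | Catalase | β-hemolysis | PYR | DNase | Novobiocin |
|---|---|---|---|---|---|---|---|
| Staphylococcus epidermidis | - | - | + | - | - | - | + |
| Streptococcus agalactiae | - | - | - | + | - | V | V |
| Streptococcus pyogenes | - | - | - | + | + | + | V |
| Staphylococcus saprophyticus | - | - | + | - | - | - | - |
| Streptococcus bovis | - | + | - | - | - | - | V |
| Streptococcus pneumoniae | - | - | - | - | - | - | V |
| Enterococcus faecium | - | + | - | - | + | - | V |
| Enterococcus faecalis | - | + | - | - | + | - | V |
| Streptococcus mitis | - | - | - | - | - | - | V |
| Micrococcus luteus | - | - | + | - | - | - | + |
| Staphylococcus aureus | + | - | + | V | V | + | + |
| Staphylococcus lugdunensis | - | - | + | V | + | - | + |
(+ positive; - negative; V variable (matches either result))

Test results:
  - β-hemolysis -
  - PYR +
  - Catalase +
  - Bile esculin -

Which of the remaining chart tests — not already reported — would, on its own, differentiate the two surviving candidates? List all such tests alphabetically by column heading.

Catalase +: excludes 7 organisms — 5 left.
β-hemolysis -: all 5 remaining candidates are consistent.
Bile esculin -: all 5 remaining candidates are consistent.
PYR +: excludes Staphylococcus epidermidis, Staphylococcus saprophyticus, Micrococcus luteus — 2 left.
Two candidates remain: Staphylococcus aureus and Staphylococcus lugdunensis.
  Coagulase: Staphylococcus aureus +, Staphylococcus lugdunensis - — discriminates.
  DNase: Staphylococcus aureus +, Staphylococcus lugdunensis - — discriminates.
  Novobiocin: + vs + — same for both, does not separate.

Coagulase, DNase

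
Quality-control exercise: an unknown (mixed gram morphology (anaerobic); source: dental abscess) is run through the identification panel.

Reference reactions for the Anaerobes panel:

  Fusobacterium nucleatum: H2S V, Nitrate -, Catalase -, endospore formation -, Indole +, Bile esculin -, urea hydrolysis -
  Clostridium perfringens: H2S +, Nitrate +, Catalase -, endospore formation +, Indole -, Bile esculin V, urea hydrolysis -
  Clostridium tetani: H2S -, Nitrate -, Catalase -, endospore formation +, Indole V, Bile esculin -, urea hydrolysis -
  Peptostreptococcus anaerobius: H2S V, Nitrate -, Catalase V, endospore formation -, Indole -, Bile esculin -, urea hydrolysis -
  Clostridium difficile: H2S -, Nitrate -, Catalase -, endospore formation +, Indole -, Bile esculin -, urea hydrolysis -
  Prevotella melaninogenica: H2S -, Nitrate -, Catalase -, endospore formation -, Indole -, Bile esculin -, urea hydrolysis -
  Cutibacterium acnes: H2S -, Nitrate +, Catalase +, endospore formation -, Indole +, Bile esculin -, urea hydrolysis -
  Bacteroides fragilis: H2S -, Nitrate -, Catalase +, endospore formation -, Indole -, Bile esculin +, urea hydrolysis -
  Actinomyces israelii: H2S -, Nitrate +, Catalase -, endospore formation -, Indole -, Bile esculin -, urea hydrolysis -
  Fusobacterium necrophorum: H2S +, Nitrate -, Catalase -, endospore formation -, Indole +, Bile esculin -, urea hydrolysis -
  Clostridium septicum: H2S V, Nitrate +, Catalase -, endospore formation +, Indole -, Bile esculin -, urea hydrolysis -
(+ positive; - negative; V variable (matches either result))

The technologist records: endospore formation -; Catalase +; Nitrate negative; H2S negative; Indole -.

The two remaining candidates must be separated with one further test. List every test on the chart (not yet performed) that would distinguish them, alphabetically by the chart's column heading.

Bile esculin

Nitrate -: excludes Clostridium perfringens, Cutibacterium acnes, Actinomyces israelii, Clostridium septicum — 7 left.
endospore formation -: excludes Clostridium tetani, Clostridium difficile — 5 left.
Indole -: excludes Fusobacterium nucleatum, Fusobacterium necrophorum — 3 left.
H2S -: all 3 remaining candidates are consistent.
Catalase +: excludes Prevotella melaninogenica — 2 left.
Two candidates remain: Bacteroides fragilis and Peptostreptococcus anaerobius.
  Bile esculin: Bacteroides fragilis +, Peptostreptococcus anaerobius - — discriminates.
  urea hydrolysis: - vs - — same for both, does not separate.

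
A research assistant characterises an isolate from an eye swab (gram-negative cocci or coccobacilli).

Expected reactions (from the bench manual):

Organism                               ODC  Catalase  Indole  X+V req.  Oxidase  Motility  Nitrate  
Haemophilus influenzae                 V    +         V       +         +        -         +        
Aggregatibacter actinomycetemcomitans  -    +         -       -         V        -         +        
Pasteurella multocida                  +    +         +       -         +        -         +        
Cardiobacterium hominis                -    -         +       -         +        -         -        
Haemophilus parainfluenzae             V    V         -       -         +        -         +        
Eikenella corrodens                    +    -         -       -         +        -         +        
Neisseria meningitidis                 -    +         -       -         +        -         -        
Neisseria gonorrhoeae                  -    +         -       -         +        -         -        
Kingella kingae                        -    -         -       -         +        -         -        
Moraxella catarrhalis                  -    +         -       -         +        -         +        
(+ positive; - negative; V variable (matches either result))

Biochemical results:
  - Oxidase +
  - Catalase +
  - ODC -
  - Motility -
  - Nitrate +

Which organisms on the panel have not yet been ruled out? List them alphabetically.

Aggregatibacter actinomycetemcomitans, Haemophilus influenzae, Haemophilus parainfluenzae, Moraxella catarrhalis

Nitrate +: excludes Cardiobacterium hominis, Neisseria meningitidis, Neisseria gonorrhoeae, Kingella kingae — 6 left.
Oxidase +: all 6 remaining candidates are consistent.
ODC -: excludes Pasteurella multocida, Eikenella corrodens — 4 left.
Catalase +: all 4 remaining candidates are consistent.
Motility -: all 4 remaining candidates are consistent.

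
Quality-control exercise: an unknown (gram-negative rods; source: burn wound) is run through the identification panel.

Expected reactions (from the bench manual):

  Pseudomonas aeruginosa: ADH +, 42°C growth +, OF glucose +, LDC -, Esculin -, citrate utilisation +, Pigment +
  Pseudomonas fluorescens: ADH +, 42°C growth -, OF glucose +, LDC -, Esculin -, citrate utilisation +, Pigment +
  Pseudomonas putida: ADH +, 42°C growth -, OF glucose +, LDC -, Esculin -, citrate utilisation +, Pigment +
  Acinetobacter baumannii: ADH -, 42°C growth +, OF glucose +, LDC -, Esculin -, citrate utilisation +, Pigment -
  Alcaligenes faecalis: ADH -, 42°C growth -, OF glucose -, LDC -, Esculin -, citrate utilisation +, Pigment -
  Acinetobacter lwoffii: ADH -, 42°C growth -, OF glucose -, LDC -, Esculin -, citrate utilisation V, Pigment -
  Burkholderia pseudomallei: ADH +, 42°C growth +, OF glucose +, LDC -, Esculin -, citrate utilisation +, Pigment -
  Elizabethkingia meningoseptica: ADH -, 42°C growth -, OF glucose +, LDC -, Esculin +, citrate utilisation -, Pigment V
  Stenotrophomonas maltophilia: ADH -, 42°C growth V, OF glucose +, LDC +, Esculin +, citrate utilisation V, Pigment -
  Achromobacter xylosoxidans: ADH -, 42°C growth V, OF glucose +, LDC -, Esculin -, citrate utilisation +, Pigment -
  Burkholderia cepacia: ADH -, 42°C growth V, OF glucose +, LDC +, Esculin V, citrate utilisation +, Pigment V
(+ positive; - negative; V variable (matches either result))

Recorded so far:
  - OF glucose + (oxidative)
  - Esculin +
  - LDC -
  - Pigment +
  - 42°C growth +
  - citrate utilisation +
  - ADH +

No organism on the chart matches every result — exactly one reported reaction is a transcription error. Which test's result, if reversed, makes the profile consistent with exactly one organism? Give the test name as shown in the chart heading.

Esculin

As reported, no row in the chart matches all 7 reactions.
Reversing citrate utilisation → still no organism matches.
Reversing Esculin (to -) → unique match: Pseudomonas aeruginosa.
Reversing LDC → still no organism matches.
Reversing OF glucose → still no organism matches.
Reversing Pigment → still no organism matches.
Reversing 42°C growth → still no organism matches.
Reversing ADH → still no organism matches.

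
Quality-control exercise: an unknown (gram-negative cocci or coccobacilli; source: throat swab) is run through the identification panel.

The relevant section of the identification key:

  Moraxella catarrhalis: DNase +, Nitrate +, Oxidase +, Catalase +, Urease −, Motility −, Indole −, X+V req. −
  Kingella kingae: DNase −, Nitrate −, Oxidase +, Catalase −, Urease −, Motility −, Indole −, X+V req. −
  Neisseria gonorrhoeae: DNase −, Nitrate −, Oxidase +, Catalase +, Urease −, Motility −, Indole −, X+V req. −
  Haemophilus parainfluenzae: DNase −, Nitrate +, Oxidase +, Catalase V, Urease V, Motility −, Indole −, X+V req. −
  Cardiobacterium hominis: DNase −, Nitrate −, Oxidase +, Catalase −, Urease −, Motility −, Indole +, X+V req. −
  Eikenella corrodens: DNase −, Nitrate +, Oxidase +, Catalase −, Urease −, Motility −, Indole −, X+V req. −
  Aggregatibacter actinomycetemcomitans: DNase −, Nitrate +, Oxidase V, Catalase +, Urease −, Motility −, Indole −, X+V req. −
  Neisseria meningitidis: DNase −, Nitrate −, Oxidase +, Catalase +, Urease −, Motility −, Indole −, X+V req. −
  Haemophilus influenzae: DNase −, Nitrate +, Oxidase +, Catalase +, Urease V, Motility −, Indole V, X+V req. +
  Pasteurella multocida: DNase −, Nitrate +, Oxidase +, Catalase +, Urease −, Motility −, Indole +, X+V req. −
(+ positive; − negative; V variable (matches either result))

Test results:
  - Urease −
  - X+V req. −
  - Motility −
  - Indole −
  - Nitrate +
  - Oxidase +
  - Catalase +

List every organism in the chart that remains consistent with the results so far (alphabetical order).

Aggregatibacter actinomycetemcomitans, Haemophilus parainfluenzae, Moraxella catarrhalis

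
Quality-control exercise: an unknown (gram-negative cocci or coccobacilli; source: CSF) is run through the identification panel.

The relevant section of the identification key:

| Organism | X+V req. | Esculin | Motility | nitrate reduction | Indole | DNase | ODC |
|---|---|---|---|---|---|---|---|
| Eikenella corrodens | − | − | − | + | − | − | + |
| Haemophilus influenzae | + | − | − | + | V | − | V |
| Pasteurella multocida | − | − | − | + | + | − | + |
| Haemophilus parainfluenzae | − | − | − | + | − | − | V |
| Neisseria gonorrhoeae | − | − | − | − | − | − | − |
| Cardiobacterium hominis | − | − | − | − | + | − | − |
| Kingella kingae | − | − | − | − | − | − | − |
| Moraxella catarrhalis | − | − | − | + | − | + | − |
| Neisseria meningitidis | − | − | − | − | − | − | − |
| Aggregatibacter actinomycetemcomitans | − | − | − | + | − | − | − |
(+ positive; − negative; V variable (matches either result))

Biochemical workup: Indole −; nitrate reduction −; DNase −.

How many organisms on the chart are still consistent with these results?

nitrate reduction −: excludes 6 organisms — 4 left.
Indole −: excludes Cardiobacterium hominis — 3 left.
DNase −: all 3 remaining candidates are consistent.
Still consistent: Kingella kingae, Neisseria gonorrhoeae, Neisseria meningitidis.

3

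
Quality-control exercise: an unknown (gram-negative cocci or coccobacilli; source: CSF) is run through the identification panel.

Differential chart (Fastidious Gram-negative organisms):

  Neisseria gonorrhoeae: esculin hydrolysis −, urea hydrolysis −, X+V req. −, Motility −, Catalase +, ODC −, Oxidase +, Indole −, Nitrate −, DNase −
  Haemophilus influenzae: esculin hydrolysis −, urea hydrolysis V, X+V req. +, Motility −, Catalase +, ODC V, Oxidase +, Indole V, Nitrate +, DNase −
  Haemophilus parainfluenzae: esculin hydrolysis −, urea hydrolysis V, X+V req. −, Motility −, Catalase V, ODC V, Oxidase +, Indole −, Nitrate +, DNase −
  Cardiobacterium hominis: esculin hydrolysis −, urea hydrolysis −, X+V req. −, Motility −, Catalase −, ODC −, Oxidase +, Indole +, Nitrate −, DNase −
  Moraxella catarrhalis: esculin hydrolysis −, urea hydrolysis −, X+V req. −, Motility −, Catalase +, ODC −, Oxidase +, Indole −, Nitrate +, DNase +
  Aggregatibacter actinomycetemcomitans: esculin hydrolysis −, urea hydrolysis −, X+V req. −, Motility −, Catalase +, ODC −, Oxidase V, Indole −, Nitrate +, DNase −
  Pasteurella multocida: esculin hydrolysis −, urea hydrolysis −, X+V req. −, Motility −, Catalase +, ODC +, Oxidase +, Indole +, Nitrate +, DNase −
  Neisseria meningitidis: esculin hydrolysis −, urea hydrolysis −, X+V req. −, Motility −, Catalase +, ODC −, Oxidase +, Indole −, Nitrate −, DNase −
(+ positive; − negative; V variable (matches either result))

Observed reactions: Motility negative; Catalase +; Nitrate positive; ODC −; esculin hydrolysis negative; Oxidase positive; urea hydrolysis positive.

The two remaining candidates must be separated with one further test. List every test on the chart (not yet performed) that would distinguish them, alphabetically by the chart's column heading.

ODC −: excludes Pasteurella multocida — 7 left.
esculin hydrolysis −: all 7 remaining candidates are consistent.
Nitrate +: excludes Neisseria gonorrhoeae, Cardiobacterium hominis, Neisseria meningitidis — 4 left.
Catalase +: all 4 remaining candidates are consistent.
Oxidase +: all 4 remaining candidates are consistent.
Motility −: all 4 remaining candidates are consistent.
urea hydrolysis +: excludes Moraxella catarrhalis, Aggregatibacter actinomycetemcomitans — 2 left.
Two candidates remain: Haemophilus influenzae and Haemophilus parainfluenzae.
  X+V req.: Haemophilus influenzae +, Haemophilus parainfluenzae − — discriminates.
  Indole: V vs − — variable for at least one, does not separate.
  DNase: − vs − — same for both, does not separate.

X+V req.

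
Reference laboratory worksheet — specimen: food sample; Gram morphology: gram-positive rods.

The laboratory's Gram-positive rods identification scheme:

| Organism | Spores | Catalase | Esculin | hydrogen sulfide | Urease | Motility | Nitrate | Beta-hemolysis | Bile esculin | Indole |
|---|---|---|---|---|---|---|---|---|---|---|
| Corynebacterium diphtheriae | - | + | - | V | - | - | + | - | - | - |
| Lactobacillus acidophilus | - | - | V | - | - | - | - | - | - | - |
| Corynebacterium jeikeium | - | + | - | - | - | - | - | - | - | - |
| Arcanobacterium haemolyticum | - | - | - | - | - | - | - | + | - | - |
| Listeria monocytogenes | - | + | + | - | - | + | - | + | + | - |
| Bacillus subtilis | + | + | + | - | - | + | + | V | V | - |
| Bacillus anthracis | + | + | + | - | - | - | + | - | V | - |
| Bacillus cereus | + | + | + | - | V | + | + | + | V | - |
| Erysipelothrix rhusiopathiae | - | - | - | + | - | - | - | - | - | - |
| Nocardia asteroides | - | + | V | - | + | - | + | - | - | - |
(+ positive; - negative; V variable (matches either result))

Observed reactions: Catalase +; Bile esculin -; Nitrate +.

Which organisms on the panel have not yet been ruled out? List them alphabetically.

Bacillus anthracis, Bacillus cereus, Bacillus subtilis, Corynebacterium diphtheriae, Nocardia asteroides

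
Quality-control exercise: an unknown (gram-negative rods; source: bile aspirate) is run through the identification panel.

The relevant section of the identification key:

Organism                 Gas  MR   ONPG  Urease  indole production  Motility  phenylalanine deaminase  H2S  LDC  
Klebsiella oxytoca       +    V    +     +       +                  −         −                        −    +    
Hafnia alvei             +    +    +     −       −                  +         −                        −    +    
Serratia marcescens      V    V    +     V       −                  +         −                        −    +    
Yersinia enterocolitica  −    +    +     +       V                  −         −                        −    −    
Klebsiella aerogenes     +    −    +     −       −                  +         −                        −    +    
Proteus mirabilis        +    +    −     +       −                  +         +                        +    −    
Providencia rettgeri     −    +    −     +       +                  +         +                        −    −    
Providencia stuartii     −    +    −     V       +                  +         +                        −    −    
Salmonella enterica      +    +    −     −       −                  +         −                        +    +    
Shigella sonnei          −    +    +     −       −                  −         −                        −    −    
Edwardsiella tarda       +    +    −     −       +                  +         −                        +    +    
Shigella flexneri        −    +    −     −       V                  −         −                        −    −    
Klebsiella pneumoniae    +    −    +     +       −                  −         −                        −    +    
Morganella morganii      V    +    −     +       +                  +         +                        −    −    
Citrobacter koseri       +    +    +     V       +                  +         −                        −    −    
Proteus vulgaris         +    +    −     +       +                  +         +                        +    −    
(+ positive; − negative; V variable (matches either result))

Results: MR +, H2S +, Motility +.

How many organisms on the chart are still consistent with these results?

4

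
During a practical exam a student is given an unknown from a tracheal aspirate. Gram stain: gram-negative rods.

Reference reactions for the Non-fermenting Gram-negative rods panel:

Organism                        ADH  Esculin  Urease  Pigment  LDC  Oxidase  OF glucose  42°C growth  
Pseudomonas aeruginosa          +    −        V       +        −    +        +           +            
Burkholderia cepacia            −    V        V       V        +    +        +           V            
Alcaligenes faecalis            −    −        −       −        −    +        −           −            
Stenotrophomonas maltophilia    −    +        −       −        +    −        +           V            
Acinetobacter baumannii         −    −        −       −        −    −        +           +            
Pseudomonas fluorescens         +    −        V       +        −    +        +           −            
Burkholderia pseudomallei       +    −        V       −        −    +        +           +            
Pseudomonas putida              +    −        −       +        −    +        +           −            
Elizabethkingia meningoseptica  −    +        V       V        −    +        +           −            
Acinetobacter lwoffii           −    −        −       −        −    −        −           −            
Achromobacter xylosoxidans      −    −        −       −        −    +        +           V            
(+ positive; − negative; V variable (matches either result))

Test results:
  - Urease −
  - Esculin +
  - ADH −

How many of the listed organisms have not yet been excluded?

3

ADH −: excludes Pseudomonas aeruginosa, Pseudomonas fluorescens, Burkholderia pseudomallei, Pseudomonas putida — 7 left.
Esculin +: excludes Alcaligenes faecalis, Acinetobacter baumannii, Acinetobacter lwoffii, Achromobacter xylosoxidans — 3 left.
Urease −: all 3 remaining candidates are consistent.
Still consistent: Burkholderia cepacia, Elizabethkingia meningoseptica, Stenotrophomonas maltophilia.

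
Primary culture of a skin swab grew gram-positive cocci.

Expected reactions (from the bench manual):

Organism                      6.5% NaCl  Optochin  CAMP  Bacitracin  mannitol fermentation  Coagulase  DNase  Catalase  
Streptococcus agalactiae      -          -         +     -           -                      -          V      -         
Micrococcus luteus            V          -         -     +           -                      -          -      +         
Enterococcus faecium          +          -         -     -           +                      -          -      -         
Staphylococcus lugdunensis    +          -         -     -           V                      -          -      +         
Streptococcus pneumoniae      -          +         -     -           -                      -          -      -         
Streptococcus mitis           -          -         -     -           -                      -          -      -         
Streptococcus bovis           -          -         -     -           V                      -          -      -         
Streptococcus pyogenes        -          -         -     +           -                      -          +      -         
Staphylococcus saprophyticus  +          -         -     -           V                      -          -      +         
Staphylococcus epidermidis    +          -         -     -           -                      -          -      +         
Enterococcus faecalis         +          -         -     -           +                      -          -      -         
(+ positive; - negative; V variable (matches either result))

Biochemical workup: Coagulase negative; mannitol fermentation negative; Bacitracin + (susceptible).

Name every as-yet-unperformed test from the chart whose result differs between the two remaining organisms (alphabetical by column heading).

Catalase, DNase

Bacitracin +: excludes 9 organisms — 2 left.
mannitol fermentation -: all 2 remaining candidates are consistent.
Coagulase -: all 2 remaining candidates are consistent.
Two candidates remain: Micrococcus luteus and Streptococcus pyogenes.
  6.5% NaCl: V vs - — variable for at least one, does not separate.
  Optochin: - vs - — same for both, does not separate.
  CAMP: - vs - — same for both, does not separate.
  DNase: Micrococcus luteus -, Streptococcus pyogenes + — discriminates.
  Catalase: Micrococcus luteus +, Streptococcus pyogenes - — discriminates.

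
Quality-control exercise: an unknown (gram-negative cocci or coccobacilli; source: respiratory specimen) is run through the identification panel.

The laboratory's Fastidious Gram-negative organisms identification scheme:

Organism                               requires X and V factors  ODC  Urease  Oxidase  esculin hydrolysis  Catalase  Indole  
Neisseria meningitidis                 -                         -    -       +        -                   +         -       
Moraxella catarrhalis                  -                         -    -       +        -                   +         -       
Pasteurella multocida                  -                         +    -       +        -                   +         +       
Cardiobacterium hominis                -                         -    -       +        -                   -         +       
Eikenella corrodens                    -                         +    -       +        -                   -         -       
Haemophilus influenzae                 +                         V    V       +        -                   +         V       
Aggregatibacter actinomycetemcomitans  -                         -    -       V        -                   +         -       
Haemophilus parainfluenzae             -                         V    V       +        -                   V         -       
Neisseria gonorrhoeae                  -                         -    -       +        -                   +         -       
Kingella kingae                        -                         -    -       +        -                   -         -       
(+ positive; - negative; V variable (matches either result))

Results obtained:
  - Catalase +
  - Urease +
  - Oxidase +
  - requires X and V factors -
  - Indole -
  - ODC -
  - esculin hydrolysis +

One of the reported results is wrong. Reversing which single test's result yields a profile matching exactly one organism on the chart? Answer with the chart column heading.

esculin hydrolysis

As reported, no row in the chart matches all 7 reactions.
Reversing esculin hydrolysis (to -) → unique match: Haemophilus parainfluenzae.
Reversing Catalase → still no organism matches.
Reversing ODC → still no organism matches.
Reversing Urease → still no organism matches.
Reversing Oxidase → still no organism matches.
Reversing requires X and V factors → still no organism matches.
Reversing Indole → still no organism matches.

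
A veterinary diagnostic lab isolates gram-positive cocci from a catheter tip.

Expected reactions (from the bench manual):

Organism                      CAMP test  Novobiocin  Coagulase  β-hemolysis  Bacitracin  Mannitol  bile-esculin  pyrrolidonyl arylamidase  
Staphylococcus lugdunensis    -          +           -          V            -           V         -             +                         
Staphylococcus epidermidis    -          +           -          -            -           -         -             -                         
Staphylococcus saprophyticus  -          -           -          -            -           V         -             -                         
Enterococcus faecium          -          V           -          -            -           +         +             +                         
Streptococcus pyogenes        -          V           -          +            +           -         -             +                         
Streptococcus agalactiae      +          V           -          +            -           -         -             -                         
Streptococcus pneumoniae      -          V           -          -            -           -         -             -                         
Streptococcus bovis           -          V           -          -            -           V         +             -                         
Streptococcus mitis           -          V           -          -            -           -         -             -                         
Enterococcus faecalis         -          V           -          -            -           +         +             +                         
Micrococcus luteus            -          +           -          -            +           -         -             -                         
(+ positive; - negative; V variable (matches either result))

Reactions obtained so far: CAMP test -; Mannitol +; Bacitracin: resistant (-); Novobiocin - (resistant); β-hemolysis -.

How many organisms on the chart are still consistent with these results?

4

Mannitol +: excludes 6 organisms — 5 left.
β-hemolysis -: all 5 remaining candidates are consistent.
Bacitracin -: all 5 remaining candidates are consistent.
CAMP test -: all 5 remaining candidates are consistent.
Novobiocin -: excludes Staphylococcus lugdunensis — 4 left.
Still consistent: Enterococcus faecalis, Enterococcus faecium, Staphylococcus saprophyticus, Streptococcus bovis.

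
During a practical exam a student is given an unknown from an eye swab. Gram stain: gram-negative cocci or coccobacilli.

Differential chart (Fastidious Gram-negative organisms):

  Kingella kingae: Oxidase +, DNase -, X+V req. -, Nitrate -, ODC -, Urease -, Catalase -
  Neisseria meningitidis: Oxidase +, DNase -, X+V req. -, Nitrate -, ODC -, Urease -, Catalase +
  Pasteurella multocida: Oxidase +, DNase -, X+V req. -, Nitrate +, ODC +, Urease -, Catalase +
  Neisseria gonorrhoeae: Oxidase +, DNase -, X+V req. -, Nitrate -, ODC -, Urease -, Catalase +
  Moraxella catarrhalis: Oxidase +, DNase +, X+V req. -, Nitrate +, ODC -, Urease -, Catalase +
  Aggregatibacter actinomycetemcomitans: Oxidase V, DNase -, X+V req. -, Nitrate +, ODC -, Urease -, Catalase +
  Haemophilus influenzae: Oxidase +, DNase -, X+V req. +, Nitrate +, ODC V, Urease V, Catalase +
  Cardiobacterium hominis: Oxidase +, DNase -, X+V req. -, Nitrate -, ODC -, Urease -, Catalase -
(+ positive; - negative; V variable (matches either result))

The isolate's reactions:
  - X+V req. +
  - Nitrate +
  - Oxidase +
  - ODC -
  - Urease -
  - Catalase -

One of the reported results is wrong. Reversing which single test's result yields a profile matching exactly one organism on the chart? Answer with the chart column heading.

Catalase

As reported, no row in the chart matches all 6 reactions.
Reversing ODC → still no organism matches.
Reversing Catalase (to +) → unique match: Haemophilus influenzae.
Reversing Oxidase → still no organism matches.
Reversing Nitrate → still no organism matches.
Reversing X+V req. → still no organism matches.
Reversing Urease → still no organism matches.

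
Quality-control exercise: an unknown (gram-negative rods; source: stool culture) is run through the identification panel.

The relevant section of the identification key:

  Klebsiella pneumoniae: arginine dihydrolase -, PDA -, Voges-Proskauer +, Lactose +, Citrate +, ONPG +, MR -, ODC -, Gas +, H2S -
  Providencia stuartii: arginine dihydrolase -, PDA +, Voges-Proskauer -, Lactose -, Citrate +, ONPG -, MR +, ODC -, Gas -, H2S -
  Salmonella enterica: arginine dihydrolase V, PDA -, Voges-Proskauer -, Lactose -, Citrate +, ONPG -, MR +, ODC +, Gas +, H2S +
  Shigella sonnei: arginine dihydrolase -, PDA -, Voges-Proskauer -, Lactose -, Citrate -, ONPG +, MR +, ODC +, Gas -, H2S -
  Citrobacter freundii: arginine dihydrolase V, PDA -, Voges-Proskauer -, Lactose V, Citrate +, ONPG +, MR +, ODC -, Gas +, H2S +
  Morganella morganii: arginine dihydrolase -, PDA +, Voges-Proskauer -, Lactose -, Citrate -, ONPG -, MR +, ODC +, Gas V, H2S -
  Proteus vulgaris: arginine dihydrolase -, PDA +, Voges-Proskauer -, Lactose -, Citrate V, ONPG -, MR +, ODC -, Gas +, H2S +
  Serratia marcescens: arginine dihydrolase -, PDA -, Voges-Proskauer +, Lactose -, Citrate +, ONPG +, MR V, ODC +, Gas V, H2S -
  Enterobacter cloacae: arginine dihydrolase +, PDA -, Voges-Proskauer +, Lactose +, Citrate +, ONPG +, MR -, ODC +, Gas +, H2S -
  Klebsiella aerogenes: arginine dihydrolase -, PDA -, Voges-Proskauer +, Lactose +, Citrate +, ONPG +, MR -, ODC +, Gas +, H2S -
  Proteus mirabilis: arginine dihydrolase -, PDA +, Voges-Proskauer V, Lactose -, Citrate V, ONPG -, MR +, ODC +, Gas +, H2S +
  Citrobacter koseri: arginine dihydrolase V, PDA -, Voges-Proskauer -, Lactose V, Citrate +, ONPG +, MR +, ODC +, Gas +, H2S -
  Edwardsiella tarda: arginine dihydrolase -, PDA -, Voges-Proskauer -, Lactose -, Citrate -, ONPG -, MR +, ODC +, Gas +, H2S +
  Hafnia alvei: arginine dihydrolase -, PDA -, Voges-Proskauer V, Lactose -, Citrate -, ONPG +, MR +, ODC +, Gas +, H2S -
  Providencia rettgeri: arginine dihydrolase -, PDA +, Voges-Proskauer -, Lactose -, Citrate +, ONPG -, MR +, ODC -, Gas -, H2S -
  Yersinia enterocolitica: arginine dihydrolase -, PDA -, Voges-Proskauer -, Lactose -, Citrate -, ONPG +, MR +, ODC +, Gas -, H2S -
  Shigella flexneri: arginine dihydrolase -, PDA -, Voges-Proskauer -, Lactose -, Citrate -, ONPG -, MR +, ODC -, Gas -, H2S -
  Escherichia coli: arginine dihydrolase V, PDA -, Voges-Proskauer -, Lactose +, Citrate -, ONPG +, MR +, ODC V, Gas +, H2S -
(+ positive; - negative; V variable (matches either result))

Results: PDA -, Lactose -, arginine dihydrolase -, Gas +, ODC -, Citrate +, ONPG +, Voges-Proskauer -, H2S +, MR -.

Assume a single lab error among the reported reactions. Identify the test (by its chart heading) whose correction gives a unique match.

MR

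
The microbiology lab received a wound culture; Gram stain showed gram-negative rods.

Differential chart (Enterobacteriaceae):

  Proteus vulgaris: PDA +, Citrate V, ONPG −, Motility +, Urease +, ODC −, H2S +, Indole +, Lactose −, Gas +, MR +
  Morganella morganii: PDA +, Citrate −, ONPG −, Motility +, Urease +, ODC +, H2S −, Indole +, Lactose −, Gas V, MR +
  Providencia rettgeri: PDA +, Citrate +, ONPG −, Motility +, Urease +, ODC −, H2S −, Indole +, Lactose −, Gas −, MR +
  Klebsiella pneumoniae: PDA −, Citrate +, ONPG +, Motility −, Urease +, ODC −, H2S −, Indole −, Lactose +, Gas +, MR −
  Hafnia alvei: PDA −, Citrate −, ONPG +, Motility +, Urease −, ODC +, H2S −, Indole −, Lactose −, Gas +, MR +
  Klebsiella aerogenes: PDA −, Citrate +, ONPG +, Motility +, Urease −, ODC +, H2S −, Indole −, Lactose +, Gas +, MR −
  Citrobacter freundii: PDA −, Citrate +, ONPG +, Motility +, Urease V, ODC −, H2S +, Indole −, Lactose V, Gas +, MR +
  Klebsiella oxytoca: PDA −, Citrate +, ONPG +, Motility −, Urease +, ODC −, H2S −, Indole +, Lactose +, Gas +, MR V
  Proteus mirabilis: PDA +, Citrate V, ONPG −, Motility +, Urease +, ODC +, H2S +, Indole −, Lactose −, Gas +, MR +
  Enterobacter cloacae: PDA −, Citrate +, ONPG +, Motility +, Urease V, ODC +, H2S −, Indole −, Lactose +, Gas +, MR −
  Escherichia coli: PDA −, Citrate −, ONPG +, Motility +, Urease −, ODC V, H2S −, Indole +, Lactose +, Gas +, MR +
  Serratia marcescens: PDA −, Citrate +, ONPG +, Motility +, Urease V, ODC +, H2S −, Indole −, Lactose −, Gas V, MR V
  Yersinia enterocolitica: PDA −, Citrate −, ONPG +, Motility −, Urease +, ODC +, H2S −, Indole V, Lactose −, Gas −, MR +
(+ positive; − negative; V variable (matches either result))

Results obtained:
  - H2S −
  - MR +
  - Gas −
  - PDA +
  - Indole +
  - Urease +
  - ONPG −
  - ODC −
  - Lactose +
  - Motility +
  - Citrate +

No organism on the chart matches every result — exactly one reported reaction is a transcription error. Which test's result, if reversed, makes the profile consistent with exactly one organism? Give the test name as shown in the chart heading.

Lactose

As reported, no row in the chart matches all 11 reactions.
Reversing Gas → still no organism matches.
Reversing Lactose (to −) → unique match: Providencia rettgeri.
Reversing H2S → still no organism matches.
Reversing ONPG → still no organism matches.
Reversing Indole → still no organism matches.
Reversing ODC → still no organism matches.
Reversing Motility → still no organism matches.
Reversing PDA → still no organism matches.
Reversing Citrate → still no organism matches.
Reversing Urease → still no organism matches.
Reversing MR → still no organism matches.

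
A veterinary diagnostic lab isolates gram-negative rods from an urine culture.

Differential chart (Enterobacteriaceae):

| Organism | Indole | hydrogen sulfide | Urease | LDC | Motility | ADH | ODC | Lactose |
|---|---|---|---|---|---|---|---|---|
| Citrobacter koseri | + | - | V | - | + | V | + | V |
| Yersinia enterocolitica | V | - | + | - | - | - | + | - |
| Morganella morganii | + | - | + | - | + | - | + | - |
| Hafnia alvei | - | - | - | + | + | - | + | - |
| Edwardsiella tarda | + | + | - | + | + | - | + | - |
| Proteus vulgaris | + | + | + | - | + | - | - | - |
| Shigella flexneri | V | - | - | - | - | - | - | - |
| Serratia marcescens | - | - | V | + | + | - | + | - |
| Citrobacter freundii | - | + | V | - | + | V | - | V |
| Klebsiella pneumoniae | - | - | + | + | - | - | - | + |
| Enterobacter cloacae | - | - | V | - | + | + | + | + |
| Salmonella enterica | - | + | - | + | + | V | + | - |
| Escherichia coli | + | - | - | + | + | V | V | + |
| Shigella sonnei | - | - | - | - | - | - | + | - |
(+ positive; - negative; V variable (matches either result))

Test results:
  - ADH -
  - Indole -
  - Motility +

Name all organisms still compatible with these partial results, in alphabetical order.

Indole -: excludes 5 organisms — 9 left.
ADH -: excludes Enterobacter cloacae — 8 left.
Motility +: excludes Yersinia enterocolitica, Shigella flexneri, Klebsiella pneumoniae, Shigella sonnei — 4 left.

Citrobacter freundii, Hafnia alvei, Salmonella enterica, Serratia marcescens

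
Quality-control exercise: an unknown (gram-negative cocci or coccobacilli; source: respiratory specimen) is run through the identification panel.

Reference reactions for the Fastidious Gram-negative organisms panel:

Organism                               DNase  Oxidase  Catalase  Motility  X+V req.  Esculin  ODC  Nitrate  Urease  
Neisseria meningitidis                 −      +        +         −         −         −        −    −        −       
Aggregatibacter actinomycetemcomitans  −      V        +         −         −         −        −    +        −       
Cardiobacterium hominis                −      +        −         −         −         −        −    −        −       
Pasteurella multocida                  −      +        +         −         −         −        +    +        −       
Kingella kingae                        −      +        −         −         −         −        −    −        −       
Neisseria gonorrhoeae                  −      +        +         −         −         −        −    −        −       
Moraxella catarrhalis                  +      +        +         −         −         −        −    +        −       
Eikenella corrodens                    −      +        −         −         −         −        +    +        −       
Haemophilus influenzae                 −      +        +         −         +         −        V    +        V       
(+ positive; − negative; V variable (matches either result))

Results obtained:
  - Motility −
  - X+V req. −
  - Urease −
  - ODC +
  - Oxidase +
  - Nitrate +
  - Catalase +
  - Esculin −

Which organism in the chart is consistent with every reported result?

Oxidase +: all 9 remaining candidates are consistent.
X+V req. −: excludes Haemophilus influenzae — 8 left.
ODC +: excludes 6 organisms — 2 left.
Motility −: all 2 remaining candidates are consistent.
Nitrate +: all 2 remaining candidates are consistent.
Catalase +: excludes Eikenella corrodens — 1 left.
Esculin −: the one remaining candidate is consistent.
Urease −: the one remaining candidate is consistent.

Pasteurella multocida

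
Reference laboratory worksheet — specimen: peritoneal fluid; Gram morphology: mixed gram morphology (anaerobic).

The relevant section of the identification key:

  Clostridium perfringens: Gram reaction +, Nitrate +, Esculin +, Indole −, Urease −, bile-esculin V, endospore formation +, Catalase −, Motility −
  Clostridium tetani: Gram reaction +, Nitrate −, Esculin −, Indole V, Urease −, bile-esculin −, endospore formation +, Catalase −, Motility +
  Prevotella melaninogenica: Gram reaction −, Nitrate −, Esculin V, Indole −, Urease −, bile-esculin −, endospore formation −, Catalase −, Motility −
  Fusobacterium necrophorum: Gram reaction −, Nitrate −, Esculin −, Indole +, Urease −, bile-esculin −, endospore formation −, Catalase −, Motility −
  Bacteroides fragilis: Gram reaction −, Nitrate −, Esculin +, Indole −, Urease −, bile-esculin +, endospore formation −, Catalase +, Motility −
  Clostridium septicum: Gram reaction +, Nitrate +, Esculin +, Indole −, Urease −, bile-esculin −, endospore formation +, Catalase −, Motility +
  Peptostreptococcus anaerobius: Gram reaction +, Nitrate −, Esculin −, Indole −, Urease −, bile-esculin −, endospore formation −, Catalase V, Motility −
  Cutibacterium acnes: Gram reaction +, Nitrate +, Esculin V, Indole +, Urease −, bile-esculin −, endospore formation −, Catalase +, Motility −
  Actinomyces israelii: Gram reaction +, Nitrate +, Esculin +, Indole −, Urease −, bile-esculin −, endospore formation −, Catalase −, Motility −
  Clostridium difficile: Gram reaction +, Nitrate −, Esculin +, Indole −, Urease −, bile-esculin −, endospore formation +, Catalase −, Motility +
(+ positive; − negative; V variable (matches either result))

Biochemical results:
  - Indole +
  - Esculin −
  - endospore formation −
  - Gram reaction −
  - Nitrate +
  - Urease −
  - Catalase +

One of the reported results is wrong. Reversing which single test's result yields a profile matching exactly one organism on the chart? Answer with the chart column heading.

Gram reaction

As reported, no row in the chart matches all 7 reactions.
Reversing Nitrate → still no organism matches.
Reversing Urease → still no organism matches.
Reversing endospore formation → still no organism matches.
Reversing Gram reaction (to +) → unique match: Cutibacterium acnes.
Reversing Esculin → still no organism matches.
Reversing Catalase → still no organism matches.
Reversing Indole → still no organism matches.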